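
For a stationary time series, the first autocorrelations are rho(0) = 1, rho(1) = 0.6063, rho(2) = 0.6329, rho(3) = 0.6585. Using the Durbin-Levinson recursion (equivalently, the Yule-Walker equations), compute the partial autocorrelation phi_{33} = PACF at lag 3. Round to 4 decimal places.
\phi_{33} = 0.3481

The PACF at lag k is phi_{kk}, the last component of the solution
to the Yule-Walker system G_k phi = r_k where
  (G_k)_{ij} = rho(|i - j|), (r_k)_i = rho(i), i,j = 1..k.
Equivalently, Durbin-Levinson gives phi_{kk} iteratively:
  phi_{11} = rho(1)
  phi_{kk} = [rho(k) - sum_{j=1..k-1} phi_{k-1,j} rho(k-j)]
            / [1 - sum_{j=1..k-1} phi_{k-1,j} rho(j)],
  phi_{k,j} = phi_{k-1,j} - phi_{kk} phi_{k-1,k-j},  j = 1..k-1.
Step k = 1:
  phi_11 = rho(1) = 0.6063.
Step k = 2:
  phi_22 = [rho(2) - phi_11 rho(1)] / [1 - phi_11 rho(1)] = [0.6329 - (0.6063)(0.6063)] / [1 - (0.6063)(0.6063)]
         = 0.26530031 / 0.63240031 = 0.419513.
  Update: phi_21 = phi_11 - phi_22 phi_11 = 0.6063 - (0.419513)(0.6063) = 0.351949.
Step k = 3:
  phi_33 = [rho(3) - phi_21 rho(2) - phi_22 rho(1)] / [1 - phi_21 rho(1) - phi_22 rho(2)]
    numerator   = 0.6585 - (0.351949)(0.6329) - (0.419513)(0.6063) = 0.18140052
    denominator = 1 - (0.351949)(0.6063) - (0.419513)(0.6329) = 0.52110331
  phi_33 = 0.18140052 / 0.52110331 = 0.3481.
Therefore phi_{33} = 0.3481.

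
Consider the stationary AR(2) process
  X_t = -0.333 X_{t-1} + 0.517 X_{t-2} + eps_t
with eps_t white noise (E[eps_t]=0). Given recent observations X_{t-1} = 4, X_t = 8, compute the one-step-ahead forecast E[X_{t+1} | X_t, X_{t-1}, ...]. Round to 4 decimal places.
E[X_{t+1} \mid \mathcal F_t] = -0.5960

For an AR(p) model X_t = c + sum_i phi_i X_{t-i} + eps_t, the
one-step-ahead conditional mean is
  E[X_{t+1} | X_t, ...] = c + sum_i phi_i X_{t+1-i}.
Substitute known values:
  E[X_{t+1} | ...] = (-0.333) * (8) + (0.517) * (4)
                   = -0.5960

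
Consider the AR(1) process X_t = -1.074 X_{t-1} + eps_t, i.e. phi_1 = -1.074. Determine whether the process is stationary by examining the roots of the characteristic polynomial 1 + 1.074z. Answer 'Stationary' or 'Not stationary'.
\text{Not stationary}

The AR(p) characteristic polynomial is P(z) = 1 + 1.074z.
Stationarity requires all roots to lie outside the unit circle, i.e. |z| > 1 for every root.
This is linear in z: 1 + (1.074) z = 0  =>  z = -1/(1.074) = -0.931099,  |z| = 0.931099.
Moduli of all roots: 0.9311.
All moduli strictly greater than 1? No.
Verdict: Not stationary.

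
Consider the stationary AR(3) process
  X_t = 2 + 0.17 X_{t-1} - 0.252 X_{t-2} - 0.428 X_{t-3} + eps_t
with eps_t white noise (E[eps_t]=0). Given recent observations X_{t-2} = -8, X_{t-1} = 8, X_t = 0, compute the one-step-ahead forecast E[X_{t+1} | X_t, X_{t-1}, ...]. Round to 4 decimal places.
E[X_{t+1} \mid \mathcal F_t] = 3.4080

For an AR(p) model X_t = c + sum_i phi_i X_{t-i} + eps_t, the
one-step-ahead conditional mean is
  E[X_{t+1} | X_t, ...] = c + sum_i phi_i X_{t+1-i}.
Substitute known values:
  E[X_{t+1} | ...] = 2 + (0.17) * (0) + (-0.252) * (8) + (-0.428) * (-8)
                   = 3.4080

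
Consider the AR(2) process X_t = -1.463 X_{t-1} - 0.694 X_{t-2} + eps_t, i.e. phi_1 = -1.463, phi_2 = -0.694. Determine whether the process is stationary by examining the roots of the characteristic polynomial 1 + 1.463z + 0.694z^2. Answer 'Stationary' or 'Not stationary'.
\text{Stationary}

The AR(p) characteristic polynomial is P(z) = 1 + 1.463z + 0.694z^2.
Stationarity requires all roots to lie outside the unit circle, i.e. |z| > 1 for every root.
Set 1 + (1.463) z + (0.694) z^2 = 0, i.e. a z^2 + b z + c = 0 with a = 0.694, b = 1.463, c = 1.
Discriminant D = b^2 - 4ac = (1.463)^2 - 4*(0.694)*1 = 2.140369 - (2.776) = -0.635631.
D < 0, so the roots are the complex-conjugate pair z = (-b +/- i sqrt(-D)) / (2a) = -1.054 +/- 0.5744i.
For a conjugate pair |z|^2 = z * conj(z) = (product of roots) = c/a = 1/(0.694) = 1.440922, so |z| = sqrt(1.440922) = 1.2004 for both roots.
Moduli of all roots: 1.2004, 1.2004.
All moduli strictly greater than 1? Yes.
Verdict: Stationary.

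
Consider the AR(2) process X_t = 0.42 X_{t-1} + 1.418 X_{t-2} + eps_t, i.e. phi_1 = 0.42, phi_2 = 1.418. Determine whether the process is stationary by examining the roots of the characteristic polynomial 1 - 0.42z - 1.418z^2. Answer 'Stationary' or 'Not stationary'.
\text{Not stationary}

The AR(p) characteristic polynomial is P(z) = 1 - 0.42z - 1.418z^2.
Stationarity requires all roots to lie outside the unit circle, i.e. |z| > 1 for every root.
Set 1 + (-0.42) z + (-1.418) z^2 = 0, i.e. a z^2 + b z + c = 0 with a = -1.418, b = -0.42, c = 1.
Discriminant D = b^2 - 4ac = (-0.42)^2 - 4*(-1.418)*1 = 0.1764 - (-5.672) = 5.8484.
D >= 0, so the roots are real: z = (-b +/- sqrt(D)) / (2a) = (0.42 +/- 2.418347) / (-2.836).
  z_1 = (0.42 + 2.418347) / (-2.836) = -1.0008,   |z_1| = 1.0008.
  z_2 = (0.42 - 2.418347) / (-2.836) = 0.7046,   |z_2| = 0.7046.
Moduli of all roots: 1.0008, 0.7046.
All moduli strictly greater than 1? No.
Verdict: Not stationary.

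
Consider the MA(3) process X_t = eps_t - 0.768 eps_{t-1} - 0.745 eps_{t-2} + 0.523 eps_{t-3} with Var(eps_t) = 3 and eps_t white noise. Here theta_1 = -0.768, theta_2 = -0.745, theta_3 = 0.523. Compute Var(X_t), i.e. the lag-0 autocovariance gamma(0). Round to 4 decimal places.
\gamma(0) = 7.2551

For an MA(q) process X_t = eps_t + sum_i theta_i eps_{t-i} with
Var(eps_t) = sigma^2, the variance is
  gamma(0) = sigma^2 * (1 + sum_i theta_i^2).
  sum_i theta_i^2 = (-0.768)^2 + (-0.745)^2 + (0.523)^2 = 0.589824 + 0.555025 + 0.273529 = 1.418378.
  gamma(0) = 3 * (1 + 1.418378) = 3 * 2.418378 = 7.255134, which rounds to 7.2551.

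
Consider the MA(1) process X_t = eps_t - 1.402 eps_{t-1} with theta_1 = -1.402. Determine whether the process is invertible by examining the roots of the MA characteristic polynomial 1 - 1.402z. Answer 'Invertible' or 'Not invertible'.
\text{Not invertible}

The MA(q) characteristic polynomial is P(z) = 1 - 1.402z.
Invertibility requires all roots to lie outside the unit circle, i.e. |z| > 1 for every root.
This is linear in z: 1 + (-1.402) z = 0  =>  z = -1/(-1.402) = 0.713267,  |z| = 0.713267.
Moduli of all roots: 0.7133.
All moduli strictly greater than 1? No.
Verdict: Not invertible.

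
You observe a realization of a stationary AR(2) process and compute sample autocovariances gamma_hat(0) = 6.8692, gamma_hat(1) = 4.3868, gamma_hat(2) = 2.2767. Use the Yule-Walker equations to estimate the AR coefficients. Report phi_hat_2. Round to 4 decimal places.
\hat\phi_{2} = -0.1290

The Yule-Walker equations for an AR(p) process read, in matrix form,
  Gamma_p phi = r_p,   with   (Gamma_p)_{ij} = gamma(|i - j|),
                       (r_p)_i = gamma(i),   i,j = 1..p.
Substitute the sample gammas (Toeplitz matrix and right-hand side of size 2):
  Gamma_p = [[6.8692, 4.3868], [4.3868, 6.8692]]
  r_p     = [4.3868, 2.2767]
Written out:
  6.8692 phi_1 + 4.3868 phi_2 = 4.3868
  4.3868 phi_1 + 6.8692 phi_2 = 2.2767
Solve by Cramer's rule:
  det = gamma(0)^2 - gamma(1)^2 = (6.8692)^2 - (4.3868)^2 = 47.18590864 - 19.24401424 = 27.9418944
  phi_hat_1 = [gamma(1) gamma(0) - gamma(1) gamma(2)] / det = [(4.3868)(6.8692) - (4.3868)(2.2767)] / 27.9418944 = 20.146379 / 27.9418944 = 0.721
  phi_hat_2 = [gamma(0) gamma(2) - gamma(1)^2] / det = [(6.8692)(2.2767) - (4.3868)^2] / 27.9418944 = -3.6049066 / 27.9418944 = -0.129
So phi_hat = [0.7210, -0.1290].
Therefore phi_hat_2 = -0.1290.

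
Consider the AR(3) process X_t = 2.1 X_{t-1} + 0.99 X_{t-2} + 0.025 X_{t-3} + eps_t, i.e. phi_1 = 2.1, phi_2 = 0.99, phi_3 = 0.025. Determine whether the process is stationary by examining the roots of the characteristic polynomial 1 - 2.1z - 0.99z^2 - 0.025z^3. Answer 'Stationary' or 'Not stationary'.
\text{Not stationary}

The AR(p) characteristic polynomial is P(z) = 1 - 2.1z - 0.99z^2 - 0.025z^3.
Stationarity requires all roots to lie outside the unit circle, i.e. |z| > 1 for every root.
Degree 3: look for a simple real root z0 first, then factor out (1 - z/z0) and solve the remaining quadratic.
Testing z0 = 0.4: P(0.4) = 1 + (-2.1)(0.4) + (-0.99)(0.4)^2 + (-0.025)(0.4)^3
  = 1 + (-0.84) + (-0.1584) + (-0.0016) = 0.  So z_0 = 0.4 is a root, |z_0| = 0.4.
Divide out the factor (1 - 2.5 z) = (1 - z/z0) (since 1/z0 = 2.5):
  P(z) = (1 - 2.5 z)(1 + (0.4) z + (0.01) z^2)
  [check: z-coef 0.4 - (2.5) = -2.1; z^2-coef 0.01 - (2.5)(0.4) = -0.99; z^3-coef -(2.5)(0.01) = -0.025.]
Remaining roots from the quadratic factor 1 + (0.4) z + (0.01) z^2:
  Set 1 + (0.4) z + (0.01) z^2 = 0, i.e. a z^2 + b z + c = 0 with a = 0.01, b = 0.4, c = 1.
  Discriminant D = b^2 - 4ac = (0.4)^2 - 4*(0.01)*1 = 0.16 - (0.04) = 0.12.
  D >= 0, so the roots are real: z = (-b +/- sqrt(D)) / (2a) = (-0.4 +/- 0.34641) / (0.02).
    z_1 = (-0.4 + 0.34641) / (0.02) = -2.6795,   |z_1| = 2.6795.
    z_2 = (-0.4 - 0.34641) / (0.02) = -37.3205,   |z_2| = 37.3205.
Moduli of all roots: 0.4000, 2.6795, 37.3205.
All moduli strictly greater than 1? No.
Verdict: Not stationary.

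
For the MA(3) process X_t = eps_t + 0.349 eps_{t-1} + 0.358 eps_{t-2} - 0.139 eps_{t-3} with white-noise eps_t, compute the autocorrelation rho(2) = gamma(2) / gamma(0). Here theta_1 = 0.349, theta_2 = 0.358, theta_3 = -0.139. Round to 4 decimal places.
\rho(2) = 0.2438

For an MA(q) process with theta_0 = 1, the autocovariance is
  gamma(k) = sigma^2 * sum_{i=0..q-k} theta_i * theta_{i+k},
and rho(k) = gamma(k) / gamma(0). Sigma^2 cancels.
  numerator   = (1)*(0.358) + (0.349)*(-0.139) = 0.309489.
  denominator = (1)^2 + (0.349)^2 + (0.358)^2 + (-0.139)^2 = 1.269286.
  rho(2) = 0.309489 / 1.269286 = 0.2438.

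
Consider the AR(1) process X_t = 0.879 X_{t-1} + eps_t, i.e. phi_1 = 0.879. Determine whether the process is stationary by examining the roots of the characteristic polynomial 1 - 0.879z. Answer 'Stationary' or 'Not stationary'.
\text{Stationary}

The AR(p) characteristic polynomial is P(z) = 1 - 0.879z.
Stationarity requires all roots to lie outside the unit circle, i.e. |z| > 1 for every root.
This is linear in z: 1 + (-0.879) z = 0  =>  z = -1/(-0.879) = 1.137656,  |z| = 1.137656.
Moduli of all roots: 1.1377.
All moduli strictly greater than 1? Yes.
Verdict: Stationary.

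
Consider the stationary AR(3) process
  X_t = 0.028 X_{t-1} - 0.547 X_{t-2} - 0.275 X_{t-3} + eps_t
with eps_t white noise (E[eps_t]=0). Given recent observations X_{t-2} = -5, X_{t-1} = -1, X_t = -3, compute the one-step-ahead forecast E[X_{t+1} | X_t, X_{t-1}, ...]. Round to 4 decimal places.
E[X_{t+1} \mid \mathcal F_t] = 1.8380

For an AR(p) model X_t = c + sum_i phi_i X_{t-i} + eps_t, the
one-step-ahead conditional mean is
  E[X_{t+1} | X_t, ...] = c + sum_i phi_i X_{t+1-i}.
Substitute known values:
  E[X_{t+1} | ...] = (0.028) * (-3) + (-0.547) * (-1) + (-0.275) * (-5)
                   = 1.8380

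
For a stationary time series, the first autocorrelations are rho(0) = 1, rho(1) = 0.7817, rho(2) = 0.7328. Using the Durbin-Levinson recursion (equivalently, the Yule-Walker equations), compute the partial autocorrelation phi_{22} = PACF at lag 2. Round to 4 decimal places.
\phi_{22} = 0.3130

The PACF at lag k is phi_{kk}, the last component of the solution
to the Yule-Walker system G_k phi = r_k where
  (G_k)_{ij} = rho(|i - j|), (r_k)_i = rho(i), i,j = 1..k.
Equivalently, Durbin-Levinson gives phi_{kk} iteratively:
  phi_{11} = rho(1)
  phi_{kk} = [rho(k) - sum_{j=1..k-1} phi_{k-1,j} rho(k-j)]
            / [1 - sum_{j=1..k-1} phi_{k-1,j} rho(j)],
  phi_{k,j} = phi_{k-1,j} - phi_{kk} phi_{k-1,k-j},  j = 1..k-1.
Step k = 1:
  phi_11 = rho(1) = 0.7817.
Step k = 2:
  phi_22 = [rho(2) - phi_11 rho(1)] / [1 - phi_11 rho(1)] = [0.7328 - (0.7817)(0.7817)] / [1 - (0.7817)(0.7817)]
         = 0.12174511 / 0.38894511 = 0.313.
Therefore phi_{22} = 0.3130.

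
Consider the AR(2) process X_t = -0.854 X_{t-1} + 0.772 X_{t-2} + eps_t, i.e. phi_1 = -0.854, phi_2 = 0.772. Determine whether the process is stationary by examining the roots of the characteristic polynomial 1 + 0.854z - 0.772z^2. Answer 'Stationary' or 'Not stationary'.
\text{Not stationary}

The AR(p) characteristic polynomial is P(z) = 1 + 0.854z - 0.772z^2.
Stationarity requires all roots to lie outside the unit circle, i.e. |z| > 1 for every root.
Set 1 + (0.854) z + (-0.772) z^2 = 0, i.e. a z^2 + b z + c = 0 with a = -0.772, b = 0.854, c = 1.
Discriminant D = b^2 - 4ac = (0.854)^2 - 4*(-0.772)*1 = 0.729316 - (-3.088) = 3.817316.
D >= 0, so the roots are real: z = (-b +/- sqrt(D)) / (2a) = (-0.854 +/- 1.953795) / (-1.544).
  z_1 = (-0.854 + 1.953795) / (-1.544) = -0.7123,   |z_1| = 0.7123.
  z_2 = (-0.854 - 1.953795) / (-1.544) = 1.8185,   |z_2| = 1.8185.
Moduli of all roots: 0.7123, 1.8185.
All moduli strictly greater than 1? No.
Verdict: Not stationary.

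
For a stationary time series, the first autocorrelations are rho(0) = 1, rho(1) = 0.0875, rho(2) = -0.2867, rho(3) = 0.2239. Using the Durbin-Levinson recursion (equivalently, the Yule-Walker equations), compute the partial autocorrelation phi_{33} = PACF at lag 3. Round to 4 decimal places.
\phi_{33} = 0.3120

The PACF at lag k is phi_{kk}, the last component of the solution
to the Yule-Walker system G_k phi = r_k where
  (G_k)_{ij} = rho(|i - j|), (r_k)_i = rho(i), i,j = 1..k.
Equivalently, Durbin-Levinson gives phi_{kk} iteratively:
  phi_{11} = rho(1)
  phi_{kk} = [rho(k) - sum_{j=1..k-1} phi_{k-1,j} rho(k-j)]
            / [1 - sum_{j=1..k-1} phi_{k-1,j} rho(j)],
  phi_{k,j} = phi_{k-1,j} - phi_{kk} phi_{k-1,k-j},  j = 1..k-1.
Step k = 1:
  phi_11 = rho(1) = 0.0875.
Step k = 2:
  phi_22 = [rho(2) - phi_11 rho(1)] / [1 - phi_11 rho(1)] = [-0.2867 - (0.0875)(0.0875)] / [1 - (0.0875)(0.0875)]
         = -0.29435625 / 0.99234375 = -0.296627.
  Update: phi_21 = phi_11 - phi_22 phi_11 = 0.0875 - (-0.296627)(0.0875) = 0.113455.
Step k = 3:
  phi_33 = [rho(3) - phi_21 rho(2) - phi_22 rho(1)] / [1 - phi_21 rho(1) - phi_22 rho(2)]
    numerator   = 0.2239 - (0.113455)(-0.2867) - (-0.296627)(0.0875) = 0.28238241
    denominator = 1 - (0.113455)(0.0875) - (-0.296627)(-0.2867) = 0.90502965
  phi_33 = 0.28238241 / 0.90502965 = 0.312.
Therefore phi_{33} = 0.3120.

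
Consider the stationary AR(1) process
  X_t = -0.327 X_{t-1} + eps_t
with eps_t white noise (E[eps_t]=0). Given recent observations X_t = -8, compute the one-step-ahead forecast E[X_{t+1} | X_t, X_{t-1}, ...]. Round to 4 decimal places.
E[X_{t+1} \mid \mathcal F_t] = 2.6160

For an AR(p) model X_t = c + sum_i phi_i X_{t-i} + eps_t, the
one-step-ahead conditional mean is
  E[X_{t+1} | X_t, ...] = c + sum_i phi_i X_{t+1-i}.
Substitute known values:
  E[X_{t+1} | ...] = (-0.327) * (-8)
                   = 2.6160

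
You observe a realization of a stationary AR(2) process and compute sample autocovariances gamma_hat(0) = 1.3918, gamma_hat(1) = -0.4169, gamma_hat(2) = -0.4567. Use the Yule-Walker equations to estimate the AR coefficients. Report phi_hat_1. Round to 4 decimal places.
\hat\phi_{1} = -0.4370

The Yule-Walker equations for an AR(p) process read, in matrix form,
  Gamma_p phi = r_p,   with   (Gamma_p)_{ij} = gamma(|i - j|),
                       (r_p)_i = gamma(i),   i,j = 1..p.
Substitute the sample gammas (Toeplitz matrix and right-hand side of size 2):
  Gamma_p = [[1.3918, -0.4169], [-0.4169, 1.3918]]
  r_p     = [-0.4169, -0.4567]
Written out:
  1.3918 phi_1 - 0.4169 phi_2 = -0.4169
  -0.4169 phi_1 + 1.3918 phi_2 = -0.4567
Solve by Cramer's rule:
  det = gamma(0)^2 - gamma(1)^2 = (1.3918)^2 - (-0.4169)^2 = 1.93710724 - 0.17380561 = 1.76330163
  phi_hat_1 = [gamma(1) gamma(0) - gamma(1) gamma(2)] / det = [(-0.4169)(1.3918) - (-0.4169)(-0.4567)] / 1.76330163 = -0.77063965 / 1.76330163 = -0.437
  phi_hat_2 = [gamma(0) gamma(2) - gamma(1)^2] / det = [(1.3918)(-0.4567) - (-0.4169)^2] / 1.76330163 = -0.80944067 / 1.76330163 = -0.459
So phi_hat = [-0.4370, -0.4590].
Therefore phi_hat_1 = -0.4370.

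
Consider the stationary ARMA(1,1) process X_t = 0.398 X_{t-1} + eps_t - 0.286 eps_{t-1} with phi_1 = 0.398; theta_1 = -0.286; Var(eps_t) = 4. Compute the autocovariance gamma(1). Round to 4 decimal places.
\gamma(1) = 0.4717

Multiply the model equation by X_{t-k} and take expectations. With theta_0 = psi_0 = 1 and psi_j the MA(infinity) weights, this gives
  gamma(k) - sum_i phi_i gamma(k-i) = c_k,
  c_k = sigma^2 * sum_{j=k..q} theta_j psi_{j-k}   (c_k = 0 for k > q),
using gamma(-m) = gamma(m).
psi-weights needed (psi_j = theta_j + sum_i phi_i psi_{j-i}):
  psi_1 = theta_1 + phi_1 = -0.286 + (0.398) = 0.112
Right-hand sides:
  c_0 = sigma^2 (1 + theta_1 psi_1) = 4 * (1 + (-0.286)(0.112)) = 4 * 0.967968 = 3.871872
  c_1 = sigma^2 theta_1 = 4 * (-0.286) = -1.144
  c_2 = 0
Equations for k = 0 and k = 1 (AR order 1):
  gamma(0) = phi_1 gamma(1) + c_0
  gamma(1) = phi_1 gamma(0) + c_1
Substituting the second into the first: gamma(0) (1 - phi_1^2) = c_0 + phi_1 c_1, so
  gamma(0) = (c_0 + phi_1 c_1) / (1 - phi_1^2) = (3.871872 + (0.398)(-1.144)) / (1 - (0.398)^2) = 3.41656 / 0.841596 = 4.05962.
  gamma(1) = phi_1 gamma(0) + c_1 = (0.398)(4.05962) + (-1.144) = 0.471729.
Therefore gamma(1) = 0.4717 (to 4 decimal places).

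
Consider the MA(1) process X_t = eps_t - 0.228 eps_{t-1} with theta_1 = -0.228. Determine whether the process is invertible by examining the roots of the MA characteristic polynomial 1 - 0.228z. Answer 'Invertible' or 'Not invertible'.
\text{Invertible}

The MA(q) characteristic polynomial is P(z) = 1 - 0.228z.
Invertibility requires all roots to lie outside the unit circle, i.e. |z| > 1 for every root.
This is linear in z: 1 + (-0.228) z = 0  =>  z = -1/(-0.228) = 4.385965,  |z| = 4.385965.
Moduli of all roots: 4.3860.
All moduli strictly greater than 1? Yes.
Verdict: Invertible.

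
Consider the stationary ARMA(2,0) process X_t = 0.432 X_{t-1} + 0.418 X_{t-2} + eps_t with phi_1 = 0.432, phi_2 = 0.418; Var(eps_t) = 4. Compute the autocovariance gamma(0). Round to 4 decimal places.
\gamma(0) = 10.7939

Multiply the model equation by X_{t-k} and take expectations. With theta_0 = psi_0 = 1 and psi_j the MA(infinity) weights, this gives
  gamma(k) - sum_i phi_i gamma(k-i) = c_k,
  c_k = sigma^2 * sum_{j=k..q} theta_j psi_{j-k}   (c_k = 0 for k > q),
using gamma(-m) = gamma(m).
Pure AR (q = 0): c_0 = sigma^2 = 4, c_k = 0 for k >= 1.
Equations for k = 0, 1, 2 (AR order 2, c_2 = 0):
  (E0) gamma(0) = phi_1 gamma(1) + phi_2 gamma(2) + c_0
  (E1) gamma(1) = phi_1 gamma(0) + phi_2 gamma(1) + c_1
  (E2) gamma(2) = phi_1 gamma(1) + phi_2 gamma(0)
From (E1): gamma(1) = A gamma(0) + B with
  A = phi_1 / (1 - phi_2) = 0.432 / 0.582 = 0.742268,   B = c_1 / (1 - phi_2) = 0 / 0.582 = 0.
Insert (E2) into (E0): gamma(0) (1 - phi_2^2) = phi_1 (1 + phi_2) gamma(1) + c_0.
  phi_1 (1 + phi_2) = (0.432)(1.418) = 0.612576,   1 - phi_2^2 = 0.825276.
Replace gamma(1) by A gamma(0) + B and collect gamma(0):
  gamma(0) [0.825276 - (0.612576)(0.742268)] = c_0 = 4
  gamma(0) * 0.37058 = 4
  gamma(0) = 4 / 0.37058 = 10.793879.
Therefore gamma(0) = 10.7939 (to 4 decimal places).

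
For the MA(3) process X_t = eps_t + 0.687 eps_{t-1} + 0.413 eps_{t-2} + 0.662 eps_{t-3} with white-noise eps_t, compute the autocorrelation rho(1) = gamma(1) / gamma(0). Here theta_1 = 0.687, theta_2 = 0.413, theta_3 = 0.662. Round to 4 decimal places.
\rho(1) = 0.5979

For an MA(q) process with theta_0 = 1, the autocovariance is
  gamma(k) = sigma^2 * sum_{i=0..q-k} theta_i * theta_{i+k},
and rho(k) = gamma(k) / gamma(0). Sigma^2 cancels.
  numerator   = (1)*(0.687) + (0.687)*(0.413) + (0.413)*(0.662) = 1.244137.
  denominator = (1)^2 + (0.687)^2 + (0.413)^2 + (0.662)^2 = 2.080782.
  rho(1) = 1.244137 / 2.080782 = 0.5979.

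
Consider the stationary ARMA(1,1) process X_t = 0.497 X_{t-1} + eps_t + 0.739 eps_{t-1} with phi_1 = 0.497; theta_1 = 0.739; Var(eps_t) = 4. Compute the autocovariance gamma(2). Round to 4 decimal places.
\gamma(2) = 4.4617

Multiply the model equation by X_{t-k} and take expectations. With theta_0 = psi_0 = 1 and psi_j the MA(infinity) weights, this gives
  gamma(k) - sum_i phi_i gamma(k-i) = c_k,
  c_k = sigma^2 * sum_{j=k..q} theta_j psi_{j-k}   (c_k = 0 for k > q),
using gamma(-m) = gamma(m).
psi-weights needed (psi_j = theta_j + sum_i phi_i psi_{j-i}):
  psi_1 = theta_1 + phi_1 = 0.739 + (0.497) = 1.236
Right-hand sides:
  c_0 = sigma^2 (1 + theta_1 psi_1) = 4 * (1 + (0.739)(1.236)) = 4 * 1.913404 = 7.653616
  c_1 = sigma^2 theta_1 = 4 * (0.739) = 2.956
  c_2 = 0
Equations for k = 0 and k = 1 (AR order 1):
  gamma(0) = phi_1 gamma(1) + c_0
  gamma(1) = phi_1 gamma(0) + c_1
Substituting the second into the first: gamma(0) (1 - phi_1^2) = c_0 + phi_1 c_1, so
  gamma(0) = (c_0 + phi_1 c_1) / (1 - phi_1^2) = (7.653616 + (0.497)(2.956)) / (1 - (0.497)^2) = 9.122748 / 0.752991 = 12.115348.
  gamma(1) = phi_1 gamma(0) + c_1 = (0.497)(12.115348) + (2.956) = 8.977328.
For k = 2 (> q): gamma(2) = phi_1 gamma(1) = (0.497)(8.977328) = 4.461732.
Therefore gamma(2) = 4.4617 (to 4 decimal places).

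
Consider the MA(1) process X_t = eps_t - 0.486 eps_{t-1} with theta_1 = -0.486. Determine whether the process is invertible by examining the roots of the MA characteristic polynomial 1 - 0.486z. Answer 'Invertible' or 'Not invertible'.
\text{Invertible}

The MA(q) characteristic polynomial is P(z) = 1 - 0.486z.
Invertibility requires all roots to lie outside the unit circle, i.e. |z| > 1 for every root.
This is linear in z: 1 + (-0.486) z = 0  =>  z = -1/(-0.486) = 2.057613,  |z| = 2.057613.
Moduli of all roots: 2.0576.
All moduli strictly greater than 1? Yes.
Verdict: Invertible.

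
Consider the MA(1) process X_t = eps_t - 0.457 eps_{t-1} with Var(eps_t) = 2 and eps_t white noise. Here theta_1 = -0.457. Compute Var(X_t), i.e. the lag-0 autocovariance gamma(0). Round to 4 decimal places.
\gamma(0) = 2.4177

For an MA(q) process X_t = eps_t + sum_i theta_i eps_{t-i} with
Var(eps_t) = sigma^2, the variance is
  gamma(0) = sigma^2 * (1 + sum_i theta_i^2).
  sum_i theta_i^2 = (-0.457)^2 = 0.208849.
  gamma(0) = 2 * (1 + 0.208849) = 2 * 1.208849 = 2.417698, which rounds to 2.4177.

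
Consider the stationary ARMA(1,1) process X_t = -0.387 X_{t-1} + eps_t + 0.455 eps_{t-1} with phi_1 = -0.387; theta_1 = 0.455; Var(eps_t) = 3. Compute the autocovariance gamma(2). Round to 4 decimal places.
\gamma(2) = -0.0765

Multiply the model equation by X_{t-k} and take expectations. With theta_0 = psi_0 = 1 and psi_j the MA(infinity) weights, this gives
  gamma(k) - sum_i phi_i gamma(k-i) = c_k,
  c_k = sigma^2 * sum_{j=k..q} theta_j psi_{j-k}   (c_k = 0 for k > q),
using gamma(-m) = gamma(m).
psi-weights needed (psi_j = theta_j + sum_i phi_i psi_{j-i}):
  psi_1 = theta_1 + phi_1 = 0.455 + (-0.387) = 0.068
Right-hand sides:
  c_0 = sigma^2 (1 + theta_1 psi_1) = 3 * (1 + (0.455)(0.068)) = 3 * 1.03094 = 3.09282
  c_1 = sigma^2 theta_1 = 3 * (0.455) = 1.365
  c_2 = 0
Equations for k = 0 and k = 1 (AR order 1):
  gamma(0) = phi_1 gamma(1) + c_0
  gamma(1) = phi_1 gamma(0) + c_1
Substituting the second into the first: gamma(0) (1 - phi_1^2) = c_0 + phi_1 c_1, so
  gamma(0) = (c_0 + phi_1 c_1) / (1 - phi_1^2) = (3.09282 + (-0.387)(1.365)) / (1 - (-0.387)^2) = 2.564565 / 0.850231 = 3.016316.
  gamma(1) = phi_1 gamma(0) + c_1 = (-0.387)(3.016316) + (1.365) = 0.197686.
For k = 2 (> q): gamma(2) = phi_1 gamma(1) = (-0.387)(0.197686) = -0.076504.
Therefore gamma(2) = -0.0765 (to 4 decimal places).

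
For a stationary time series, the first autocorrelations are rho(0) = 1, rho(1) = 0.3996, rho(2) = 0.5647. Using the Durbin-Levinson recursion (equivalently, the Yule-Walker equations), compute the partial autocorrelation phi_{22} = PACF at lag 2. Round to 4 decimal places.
\phi_{22} = 0.4820

The PACF at lag k is phi_{kk}, the last component of the solution
to the Yule-Walker system G_k phi = r_k where
  (G_k)_{ij} = rho(|i - j|), (r_k)_i = rho(i), i,j = 1..k.
Equivalently, Durbin-Levinson gives phi_{kk} iteratively:
  phi_{11} = rho(1)
  phi_{kk} = [rho(k) - sum_{j=1..k-1} phi_{k-1,j} rho(k-j)]
            / [1 - sum_{j=1..k-1} phi_{k-1,j} rho(j)],
  phi_{k,j} = phi_{k-1,j} - phi_{kk} phi_{k-1,k-j},  j = 1..k-1.
Step k = 1:
  phi_11 = rho(1) = 0.3996.
Step k = 2:
  phi_22 = [rho(2) - phi_11 rho(1)] / [1 - phi_11 rho(1)] = [0.5647 - (0.3996)(0.3996)] / [1 - (0.3996)(0.3996)]
         = 0.40501984 / 0.84031984 = 0.482.
Therefore phi_{22} = 0.4820.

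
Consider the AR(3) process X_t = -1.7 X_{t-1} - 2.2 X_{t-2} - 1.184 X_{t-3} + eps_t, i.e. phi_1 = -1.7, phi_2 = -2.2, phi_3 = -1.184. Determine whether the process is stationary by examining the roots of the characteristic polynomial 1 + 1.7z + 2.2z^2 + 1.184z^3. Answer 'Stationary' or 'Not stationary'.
\text{Not stationary}

The AR(p) characteristic polynomial is P(z) = 1 + 1.7z + 2.2z^2 + 1.184z^3.
Stationarity requires all roots to lie outside the unit circle, i.e. |z| > 1 for every root.
Degree 3: look for a simple real root z0 first, then factor out (1 - z/z0) and solve the remaining quadratic.
Testing z0 = -1.25: P(-1.25) = 1 + (1.7)(-1.25) + (2.2)(-1.25)^2 + (1.184)(-1.25)^3
  = 1 + (-2.125) + (3.4375) + (-2.3125) = 0.  So z_0 = -1.25 is a root, |z_0| = 1.25.
Divide out the factor (1 + 0.8 z) = (1 - z/z0) (since 1/z0 = -0.8):
  P(z) = (1 + 0.8 z)(1 + (0.9) z + (1.48) z^2)
  [check: z-coef 0.9 - (-0.8) = 1.7; z^2-coef 1.48 - (-0.8)(0.9) = 2.2; z^3-coef -(-0.8)(1.48) = 1.184.]
Remaining roots from the quadratic factor 1 + (0.9) z + (1.48) z^2:
  Set 1 + (0.9) z + (1.48) z^2 = 0, i.e. a z^2 + b z + c = 0 with a = 1.48, b = 0.9, c = 1.
  Discriminant D = b^2 - 4ac = (0.9)^2 - 4*(1.48)*1 = 0.81 - (5.92) = -5.11.
  D < 0, so the roots are the complex-conjugate pair z = (-b +/- i sqrt(-D)) / (2a) = -0.3041 +/- 0.7637i.
  For a conjugate pair |z|^2 = z * conj(z) = (product of roots) = c/a = 1/(1.48) = 0.675676, so |z| = sqrt(0.675676) = 0.822 for both roots.
Moduli of all roots: 1.2500, 0.8220, 0.8220.
All moduli strictly greater than 1? No.
Verdict: Not stationary.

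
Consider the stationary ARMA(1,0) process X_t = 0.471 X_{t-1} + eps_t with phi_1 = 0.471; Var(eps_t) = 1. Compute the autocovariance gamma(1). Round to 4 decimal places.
\gamma(1) = 0.6053

Multiply the model equation by X_{t-k} and take expectations. With theta_0 = psi_0 = 1 and psi_j the MA(infinity) weights, this gives
  gamma(k) - sum_i phi_i gamma(k-i) = c_k,
  c_k = sigma^2 * sum_{j=k..q} theta_j psi_{j-k}   (c_k = 0 for k > q),
using gamma(-m) = gamma(m).
Pure AR (q = 0): c_0 = sigma^2 = 1, c_k = 0 for k >= 1.
Equations for k = 0 and k = 1 (AR order 1):
  gamma(0) = phi_1 gamma(1) + c_0
  gamma(1) = phi_1 gamma(0) + c_1
Substituting the second into the first: gamma(0) (1 - phi_1^2) = c_0 + phi_1 c_1, so
  gamma(0) = c_0 / (1 - phi_1^2) = 1 / (1 - (0.471)^2) = 1 / 0.778159 = 1.285084.
  gamma(1) = phi_1 gamma(0) = (0.471)(1.285084) = 0.605275.
Therefore gamma(1) = 0.6053 (to 4 decimal places).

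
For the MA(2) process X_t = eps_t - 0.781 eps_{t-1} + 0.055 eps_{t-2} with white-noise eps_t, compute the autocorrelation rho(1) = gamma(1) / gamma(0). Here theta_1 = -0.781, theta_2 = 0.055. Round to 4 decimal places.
\rho(1) = -0.5108

For an MA(q) process with theta_0 = 1, the autocovariance is
  gamma(k) = sigma^2 * sum_{i=0..q-k} theta_i * theta_{i+k},
and rho(k) = gamma(k) / gamma(0). Sigma^2 cancels.
  numerator   = (1)*(-0.781) + (-0.781)*(0.055) = -0.823955.
  denominator = (1)^2 + (-0.781)^2 + (0.055)^2 = 1.612986.
  rho(1) = -0.823955 / 1.612986 = -0.5108.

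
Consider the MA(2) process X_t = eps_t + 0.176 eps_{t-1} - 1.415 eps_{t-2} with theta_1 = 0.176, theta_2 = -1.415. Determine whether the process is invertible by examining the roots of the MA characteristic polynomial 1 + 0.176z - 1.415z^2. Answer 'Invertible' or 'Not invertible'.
\text{Not invertible}

The MA(q) characteristic polynomial is P(z) = 1 + 0.176z - 1.415z^2.
Invertibility requires all roots to lie outside the unit circle, i.e. |z| > 1 for every root.
Set 1 + (0.176) z + (-1.415) z^2 = 0, i.e. a z^2 + b z + c = 0 with a = -1.415, b = 0.176, c = 1.
Discriminant D = b^2 - 4ac = (0.176)^2 - 4*(-1.415)*1 = 0.030976 - (-5.66) = 5.690976.
D >= 0, so the roots are real: z = (-b +/- sqrt(D)) / (2a) = (-0.176 +/- 2.385577) / (-2.83).
  z_1 = (-0.176 + 2.385577) / (-2.83) = -0.7808,   |z_1| = 0.7808.
  z_2 = (-0.176 - 2.385577) / (-2.83) = 0.9052,   |z_2| = 0.9052.
Moduli of all roots: 0.7808, 0.9052.
All moduli strictly greater than 1? No.
Verdict: Not invertible.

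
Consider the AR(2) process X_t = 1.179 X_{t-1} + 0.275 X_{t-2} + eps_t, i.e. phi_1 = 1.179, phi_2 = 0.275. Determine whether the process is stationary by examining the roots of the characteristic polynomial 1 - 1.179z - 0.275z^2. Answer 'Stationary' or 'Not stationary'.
\text{Not stationary}

The AR(p) characteristic polynomial is P(z) = 1 - 1.179z - 0.275z^2.
Stationarity requires all roots to lie outside the unit circle, i.e. |z| > 1 for every root.
Set 1 + (-1.179) z + (-0.275) z^2 = 0, i.e. a z^2 + b z + c = 0 with a = -0.275, b = -1.179, c = 1.
Discriminant D = b^2 - 4ac = (-1.179)^2 - 4*(-0.275)*1 = 1.390041 - (-1.1) = 2.490041.
D >= 0, so the roots are real: z = (-b +/- sqrt(D)) / (2a) = (1.179 +/- 1.577986) / (-0.55).
  z_1 = (1.179 + 1.577986) / (-0.55) = -5.0127,   |z_1| = 5.0127.
  z_2 = (1.179 - 1.577986) / (-0.55) = 0.7254,   |z_2| = 0.7254.
Moduli of all roots: 5.0127, 0.7254.
All moduli strictly greater than 1? No.
Verdict: Not stationary.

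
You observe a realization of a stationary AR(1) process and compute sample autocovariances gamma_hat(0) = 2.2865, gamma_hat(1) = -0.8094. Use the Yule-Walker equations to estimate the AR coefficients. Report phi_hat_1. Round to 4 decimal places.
\hat\phi_{1} = -0.3540

The Yule-Walker equations for an AR(p) process read, in matrix form,
  Gamma_p phi = r_p,   with   (Gamma_p)_{ij} = gamma(|i - j|),
                       (r_p)_i = gamma(i),   i,j = 1..p.
Substitute the sample gammas (Toeplitz matrix and right-hand side of size 1):
  Gamma_p = [[2.2865]]
  r_p     = [-0.8094]
With p = 1 this is the single equation gamma(0) phi_1 = gamma(1):
  phi_hat_1 = gamma(1) / gamma(0) = -0.8094 / 2.2865 = -0.3540.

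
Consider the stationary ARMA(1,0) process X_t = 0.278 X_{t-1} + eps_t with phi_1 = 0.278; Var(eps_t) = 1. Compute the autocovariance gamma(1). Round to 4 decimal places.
\gamma(1) = 0.3013

Multiply the model equation by X_{t-k} and take expectations. With theta_0 = psi_0 = 1 and psi_j the MA(infinity) weights, this gives
  gamma(k) - sum_i phi_i gamma(k-i) = c_k,
  c_k = sigma^2 * sum_{j=k..q} theta_j psi_{j-k}   (c_k = 0 for k > q),
using gamma(-m) = gamma(m).
Pure AR (q = 0): c_0 = sigma^2 = 1, c_k = 0 for k >= 1.
Equations for k = 0 and k = 1 (AR order 1):
  gamma(0) = phi_1 gamma(1) + c_0
  gamma(1) = phi_1 gamma(0) + c_1
Substituting the second into the first: gamma(0) (1 - phi_1^2) = c_0 + phi_1 c_1, so
  gamma(0) = c_0 / (1 - phi_1^2) = 1 / (1 - (0.278)^2) = 1 / 0.922716 = 1.083757.
  gamma(1) = phi_1 gamma(0) = (0.278)(1.083757) = 0.301284.
Therefore gamma(1) = 0.3013 (to 4 decimal places).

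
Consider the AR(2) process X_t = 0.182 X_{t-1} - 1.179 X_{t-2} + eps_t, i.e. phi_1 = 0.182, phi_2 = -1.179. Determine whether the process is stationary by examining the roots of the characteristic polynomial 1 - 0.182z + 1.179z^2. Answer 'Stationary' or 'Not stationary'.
\text{Not stationary}

The AR(p) characteristic polynomial is P(z) = 1 - 0.182z + 1.179z^2.
Stationarity requires all roots to lie outside the unit circle, i.e. |z| > 1 for every root.
Set 1 + (-0.182) z + (1.179) z^2 = 0, i.e. a z^2 + b z + c = 0 with a = 1.179, b = -0.182, c = 1.
Discriminant D = b^2 - 4ac = (-0.182)^2 - 4*(1.179)*1 = 0.033124 - (4.716) = -4.682876.
D < 0, so the roots are the complex-conjugate pair z = (-b +/- i sqrt(-D)) / (2a) = 0.0772 +/- 0.9177i.
For a conjugate pair |z|^2 = z * conj(z) = (product of roots) = c/a = 1/(1.179) = 0.848176, so |z| = sqrt(0.848176) = 0.921 for both roots.
Moduli of all roots: 0.9210, 0.9210.
All moduli strictly greater than 1? No.
Verdict: Not stationary.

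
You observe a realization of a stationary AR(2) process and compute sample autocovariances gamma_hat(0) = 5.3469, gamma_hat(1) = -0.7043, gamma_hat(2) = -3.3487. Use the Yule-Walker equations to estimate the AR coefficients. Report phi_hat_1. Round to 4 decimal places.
\hat\phi_{1} = -0.2180

The Yule-Walker equations for an AR(p) process read, in matrix form,
  Gamma_p phi = r_p,   with   (Gamma_p)_{ij} = gamma(|i - j|),
                       (r_p)_i = gamma(i),   i,j = 1..p.
Substitute the sample gammas (Toeplitz matrix and right-hand side of size 2):
  Gamma_p = [[5.3469, -0.7043], [-0.7043, 5.3469]]
  r_p     = [-0.7043, -3.3487]
Written out:
  5.3469 phi_1 - 0.7043 phi_2 = -0.7043
  -0.7043 phi_1 + 5.3469 phi_2 = -3.3487
Solve by Cramer's rule:
  det = gamma(0)^2 - gamma(1)^2 = (5.3469)^2 - (-0.7043)^2 = 28.58933961 - 0.49603849 = 28.09330112
  phi_hat_1 = [gamma(1) gamma(0) - gamma(1) gamma(2)] / det = [(-0.7043)(5.3469) - (-0.7043)(-3.3487)] / 28.09330112 = -6.12431108 / 28.09330112 = -0.218
  phi_hat_2 = [gamma(0) gamma(2) - gamma(1)^2] / det = [(5.3469)(-3.3487) - (-0.7043)^2] / 28.09330112 = -18.40120252 / 28.09330112 = -0.655
So phi_hat = [-0.2180, -0.6550].
Therefore phi_hat_1 = -0.2180.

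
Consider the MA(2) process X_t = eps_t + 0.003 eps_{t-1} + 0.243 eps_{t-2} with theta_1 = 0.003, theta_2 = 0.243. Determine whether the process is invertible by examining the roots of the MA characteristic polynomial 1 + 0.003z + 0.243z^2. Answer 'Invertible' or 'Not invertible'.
\text{Invertible}

The MA(q) characteristic polynomial is P(z) = 1 + 0.003z + 0.243z^2.
Invertibility requires all roots to lie outside the unit circle, i.e. |z| > 1 for every root.
Set 1 + (0.003) z + (0.243) z^2 = 0, i.e. a z^2 + b z + c = 0 with a = 0.243, b = 0.003, c = 1.
Discriminant D = b^2 - 4ac = (0.003)^2 - 4*(0.243)*1 = 0.000009 - (0.972) = -0.971991.
D < 0, so the roots are the complex-conjugate pair z = (-b +/- i sqrt(-D)) / (2a) = -0.0062 +/- 2.0286i.
For a conjugate pair |z|^2 = z * conj(z) = (product of roots) = c/a = 1/(0.243) = 4.115226, so |z| = sqrt(4.115226) = 2.0286 for both roots.
Moduli of all roots: 2.0286, 2.0286.
All moduli strictly greater than 1? Yes.
Verdict: Invertible.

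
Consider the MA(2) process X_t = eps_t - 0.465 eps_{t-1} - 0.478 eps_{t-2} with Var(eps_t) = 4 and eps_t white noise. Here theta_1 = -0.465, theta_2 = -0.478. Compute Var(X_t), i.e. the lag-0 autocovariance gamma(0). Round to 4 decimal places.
\gamma(0) = 5.7788

For an MA(q) process X_t = eps_t + sum_i theta_i eps_{t-i} with
Var(eps_t) = sigma^2, the variance is
  gamma(0) = sigma^2 * (1 + sum_i theta_i^2).
  sum_i theta_i^2 = (-0.465)^2 + (-0.478)^2 = 0.216225 + 0.228484 = 0.444709.
  gamma(0) = 4 * (1 + 0.444709) = 4 * 1.444709 = 5.778836, which rounds to 5.7788.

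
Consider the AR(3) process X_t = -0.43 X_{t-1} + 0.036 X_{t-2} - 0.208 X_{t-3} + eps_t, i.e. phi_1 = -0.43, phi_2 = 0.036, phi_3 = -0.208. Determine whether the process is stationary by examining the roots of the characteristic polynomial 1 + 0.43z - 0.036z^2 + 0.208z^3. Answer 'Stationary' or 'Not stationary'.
\text{Stationary}

The AR(p) characteristic polynomial is P(z) = 1 + 0.43z - 0.036z^2 + 0.208z^3.
Stationarity requires all roots to lie outside the unit circle, i.e. |z| > 1 for every root.
Degree 3: look for a simple real root z0 first, then factor out (1 - z/z0) and solve the remaining quadratic.
Testing z0 = -1.25: P(-1.25) = 1 + (0.43)(-1.25) + (-0.036)(-1.25)^2 + (0.208)(-1.25)^3
  = 1 + (-0.5375) + (-0.05625) + (-0.40625) = 0.  So z_0 = -1.25 is a root, |z_0| = 1.25.
Divide out the factor (1 + 0.8 z) = (1 - z/z0) (since 1/z0 = -0.8):
  P(z) = (1 + 0.8 z)(1 + (-0.37) z + (0.26) z^2)
  [check: z-coef -0.37 - (-0.8) = 0.43; z^2-coef 0.26 - (-0.8)(-0.37) = -0.036; z^3-coef -(-0.8)(0.26) = 0.208.]
Remaining roots from the quadratic factor 1 + (-0.37) z + (0.26) z^2:
  Set 1 + (-0.37) z + (0.26) z^2 = 0, i.e. a z^2 + b z + c = 0 with a = 0.26, b = -0.37, c = 1.
  Discriminant D = b^2 - 4ac = (-0.37)^2 - 4*(0.26)*1 = 0.1369 - (1.04) = -0.9031.
  D < 0, so the roots are the complex-conjugate pair z = (-b +/- i sqrt(-D)) / (2a) = 0.7115 +/- 1.8275i.
  For a conjugate pair |z|^2 = z * conj(z) = (product of roots) = c/a = 1/(0.26) = 3.846154, so |z| = sqrt(3.846154) = 1.9612 for both roots.
Moduli of all roots: 1.2500, 1.9612, 1.9612.
All moduli strictly greater than 1? Yes.
Verdict: Stationary.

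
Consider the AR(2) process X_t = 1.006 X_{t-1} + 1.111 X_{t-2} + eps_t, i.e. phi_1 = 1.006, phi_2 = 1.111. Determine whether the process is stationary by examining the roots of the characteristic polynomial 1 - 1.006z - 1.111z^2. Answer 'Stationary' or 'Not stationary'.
\text{Not stationary}

The AR(p) characteristic polynomial is P(z) = 1 - 1.006z - 1.111z^2.
Stationarity requires all roots to lie outside the unit circle, i.e. |z| > 1 for every root.
Set 1 + (-1.006) z + (-1.111) z^2 = 0, i.e. a z^2 + b z + c = 0 with a = -1.111, b = -1.006, c = 1.
Discriminant D = b^2 - 4ac = (-1.006)^2 - 4*(-1.111)*1 = 1.012036 - (-4.444) = 5.456036.
D >= 0, so the roots are real: z = (-b +/- sqrt(D)) / (2a) = (1.006 +/- 2.335816) / (-2.222).
  z_1 = (1.006 + 2.335816) / (-2.222) = -1.504,   |z_1| = 1.504.
  z_2 = (1.006 - 2.335816) / (-2.222) = 0.5985,   |z_2| = 0.5985.
Moduli of all roots: 1.5040, 0.5985.
All moduli strictly greater than 1? No.
Verdict: Not stationary.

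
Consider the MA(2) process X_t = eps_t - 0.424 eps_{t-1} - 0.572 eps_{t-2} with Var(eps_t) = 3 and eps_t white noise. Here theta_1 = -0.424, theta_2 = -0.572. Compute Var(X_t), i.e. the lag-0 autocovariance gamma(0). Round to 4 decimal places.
\gamma(0) = 4.5209

For an MA(q) process X_t = eps_t + sum_i theta_i eps_{t-i} with
Var(eps_t) = sigma^2, the variance is
  gamma(0) = sigma^2 * (1 + sum_i theta_i^2).
  sum_i theta_i^2 = (-0.424)^2 + (-0.572)^2 = 0.179776 + 0.327184 = 0.50696.
  gamma(0) = 3 * (1 + 0.50696) = 3 * 1.50696 = 4.52088, which rounds to 4.5209.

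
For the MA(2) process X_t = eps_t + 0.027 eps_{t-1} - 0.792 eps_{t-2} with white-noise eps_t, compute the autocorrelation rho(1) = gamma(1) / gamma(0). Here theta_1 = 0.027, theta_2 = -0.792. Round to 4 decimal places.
\rho(1) = 0.0034

For an MA(q) process with theta_0 = 1, the autocovariance is
  gamma(k) = sigma^2 * sum_{i=0..q-k} theta_i * theta_{i+k},
and rho(k) = gamma(k) / gamma(0). Sigma^2 cancels.
  numerator   = (1)*(0.027) + (0.027)*(-0.792) = 0.005616.
  denominator = (1)^2 + (0.027)^2 + (-0.792)^2 = 1.627993.
  rho(1) = 0.005616 / 1.627993 = 0.0034.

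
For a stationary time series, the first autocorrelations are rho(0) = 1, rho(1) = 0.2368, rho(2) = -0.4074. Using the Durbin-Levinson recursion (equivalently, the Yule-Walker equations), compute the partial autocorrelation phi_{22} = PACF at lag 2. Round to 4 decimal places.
\phi_{22} = -0.4910

The PACF at lag k is phi_{kk}, the last component of the solution
to the Yule-Walker system G_k phi = r_k where
  (G_k)_{ij} = rho(|i - j|), (r_k)_i = rho(i), i,j = 1..k.
Equivalently, Durbin-Levinson gives phi_{kk} iteratively:
  phi_{11} = rho(1)
  phi_{kk} = [rho(k) - sum_{j=1..k-1} phi_{k-1,j} rho(k-j)]
            / [1 - sum_{j=1..k-1} phi_{k-1,j} rho(j)],
  phi_{k,j} = phi_{k-1,j} - phi_{kk} phi_{k-1,k-j},  j = 1..k-1.
Step k = 1:
  phi_11 = rho(1) = 0.2368.
Step k = 2:
  phi_22 = [rho(2) - phi_11 rho(1)] / [1 - phi_11 rho(1)] = [-0.4074 - (0.2368)(0.2368)] / [1 - (0.2368)(0.2368)]
         = -0.46347424 / 0.94392576 = -0.491.
Therefore phi_{22} = -0.4910.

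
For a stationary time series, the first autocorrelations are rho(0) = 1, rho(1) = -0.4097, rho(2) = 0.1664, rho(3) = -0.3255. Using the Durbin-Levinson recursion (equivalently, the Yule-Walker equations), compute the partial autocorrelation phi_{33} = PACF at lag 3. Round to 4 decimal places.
\phi_{33} = -0.3099

The PACF at lag k is phi_{kk}, the last component of the solution
to the Yule-Walker system G_k phi = r_k where
  (G_k)_{ij} = rho(|i - j|), (r_k)_i = rho(i), i,j = 1..k.
Equivalently, Durbin-Levinson gives phi_{kk} iteratively:
  phi_{11} = rho(1)
  phi_{kk} = [rho(k) - sum_{j=1..k-1} phi_{k-1,j} rho(k-j)]
            / [1 - sum_{j=1..k-1} phi_{k-1,j} rho(j)],
  phi_{k,j} = phi_{k-1,j} - phi_{kk} phi_{k-1,k-j},  j = 1..k-1.
Step k = 1:
  phi_11 = rho(1) = -0.4097.
Step k = 2:
  phi_22 = [rho(2) - phi_11 rho(1)] / [1 - phi_11 rho(1)] = [0.1664 - (-0.4097)(-0.4097)] / [1 - (-0.4097)(-0.4097)]
         = -0.00145409 / 0.83214591 = -0.001747.
  Update: phi_21 = phi_11 - phi_22 phi_11 = -0.4097 - (-0.001747)(-0.4097) = -0.410416.
Step k = 3:
  phi_33 = [rho(3) - phi_21 rho(2) - phi_22 rho(1)] / [1 - phi_21 rho(1) - phi_22 rho(2)]
    numerator   = -0.3255 - (-0.410416)(0.1664) - (-0.001747)(-0.4097) = -0.2579227
    denominator = 1 - (-0.410416)(-0.4097) - (-0.001747)(0.1664) = 0.83214337
  phi_33 = -0.2579227 / 0.83214337 = -0.3099.
Therefore phi_{33} = -0.3099.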